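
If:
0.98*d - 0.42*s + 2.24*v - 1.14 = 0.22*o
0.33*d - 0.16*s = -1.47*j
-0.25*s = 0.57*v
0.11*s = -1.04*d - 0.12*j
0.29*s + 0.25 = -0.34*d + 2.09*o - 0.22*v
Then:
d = 0.09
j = -0.10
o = 0.06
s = -0.76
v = 0.33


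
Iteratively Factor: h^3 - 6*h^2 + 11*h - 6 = (h - 3)*(h^2 - 3*h + 2) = (h - 3)*(h - 1)*(h - 2)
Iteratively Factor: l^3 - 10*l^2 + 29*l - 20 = (l - 5)*(l^2 - 5*l + 4) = (l - 5)*(l - 4)*(l - 1)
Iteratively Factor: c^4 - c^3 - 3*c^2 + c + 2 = (c - 2)*(c^3 + c^2 - c - 1) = (c - 2)*(c + 1)*(c^2 - 1) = (c - 2)*(c + 1)^2*(c - 1)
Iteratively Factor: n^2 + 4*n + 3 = (n + 3)*(n + 1)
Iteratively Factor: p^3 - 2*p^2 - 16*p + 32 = (p - 2)*(p^2 - 16) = (p - 2)*(p + 4)*(p - 4)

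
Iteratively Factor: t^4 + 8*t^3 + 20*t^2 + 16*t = (t)*(t^3 + 8*t^2 + 20*t + 16) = t*(t + 2)*(t^2 + 6*t + 8) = t*(t + 2)*(t + 4)*(t + 2)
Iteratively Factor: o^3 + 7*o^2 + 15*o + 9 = (o + 3)*(o^2 + 4*o + 3) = (o + 1)*(o + 3)*(o + 3)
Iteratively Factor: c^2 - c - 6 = (c + 2)*(c - 3)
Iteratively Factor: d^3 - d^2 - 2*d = (d + 1)*(d^2 - 2*d) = d*(d + 1)*(d - 2)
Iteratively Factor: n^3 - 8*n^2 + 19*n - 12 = (n - 4)*(n^2 - 4*n + 3) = (n - 4)*(n - 3)*(n - 1)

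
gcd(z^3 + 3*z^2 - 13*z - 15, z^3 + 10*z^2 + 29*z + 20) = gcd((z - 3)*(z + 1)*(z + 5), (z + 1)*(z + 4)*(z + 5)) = z^2 + 6*z + 5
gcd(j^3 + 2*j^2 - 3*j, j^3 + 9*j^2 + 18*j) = j^2 + 3*j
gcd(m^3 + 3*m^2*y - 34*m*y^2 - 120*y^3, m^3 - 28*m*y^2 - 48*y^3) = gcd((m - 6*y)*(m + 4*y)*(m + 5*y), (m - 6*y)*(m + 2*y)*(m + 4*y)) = -m^2 + 2*m*y + 24*y^2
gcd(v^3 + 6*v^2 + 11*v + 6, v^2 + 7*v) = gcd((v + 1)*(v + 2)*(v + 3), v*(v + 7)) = 1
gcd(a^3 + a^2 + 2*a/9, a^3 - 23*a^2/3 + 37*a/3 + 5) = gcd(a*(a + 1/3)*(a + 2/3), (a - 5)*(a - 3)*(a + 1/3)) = a + 1/3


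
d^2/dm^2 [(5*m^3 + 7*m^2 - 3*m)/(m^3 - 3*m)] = 2*(7*m^3 + 36*m^2 + 63*m + 36)/(m^6 - 9*m^4 + 27*m^2 - 27)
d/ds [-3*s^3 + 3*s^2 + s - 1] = -9*s^2 + 6*s + 1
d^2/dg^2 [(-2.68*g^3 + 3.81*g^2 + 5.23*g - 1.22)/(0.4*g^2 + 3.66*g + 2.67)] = (-7.105427357601e-15*g^4 - 75.558016*g^3 - 182.722656*g^2 - 158.863032*g - 77.974338)/(0.064*g^6 + 1.7568*g^5 + 17.35632*g^4 + 72.481176*g^3 + 115.853436*g^2 + 78.275322*g + 19.034163)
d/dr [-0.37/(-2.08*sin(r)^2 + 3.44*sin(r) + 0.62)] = (1.2728 - 1.5392*sin(r))*cos(r)/(-2.08*sin(r)^2 + 3.44*sin(r) + 0.62)^2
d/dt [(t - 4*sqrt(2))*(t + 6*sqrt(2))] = 2*t + 2*sqrt(2)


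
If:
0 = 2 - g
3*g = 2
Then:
No Solution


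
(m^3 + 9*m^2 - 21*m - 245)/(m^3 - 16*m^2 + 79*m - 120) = (m^2 + 14*m + 49)/(m^2 - 11*m + 24)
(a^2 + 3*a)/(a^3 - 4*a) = (a + 3)/(a^2 - 4)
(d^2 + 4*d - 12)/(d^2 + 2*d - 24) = (d - 2)/(d - 4)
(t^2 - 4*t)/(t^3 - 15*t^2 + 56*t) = (t - 4)/(t^2 - 15*t + 56)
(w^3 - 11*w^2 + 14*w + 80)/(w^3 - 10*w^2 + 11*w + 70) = (w - 8)/(w - 7)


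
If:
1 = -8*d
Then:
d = -1/8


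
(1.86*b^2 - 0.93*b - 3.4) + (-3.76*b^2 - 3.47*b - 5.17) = -1.9*b^2 - 4.4*b - 8.57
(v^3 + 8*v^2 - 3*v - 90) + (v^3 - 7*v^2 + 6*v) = 2*v^3 + v^2 + 3*v - 90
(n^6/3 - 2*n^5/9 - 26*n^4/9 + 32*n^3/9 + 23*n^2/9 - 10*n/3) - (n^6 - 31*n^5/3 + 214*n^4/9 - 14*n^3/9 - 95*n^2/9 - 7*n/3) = -2*n^6/3 + 91*n^5/9 - 80*n^4/3 + 46*n^3/9 + 118*n^2/9 - n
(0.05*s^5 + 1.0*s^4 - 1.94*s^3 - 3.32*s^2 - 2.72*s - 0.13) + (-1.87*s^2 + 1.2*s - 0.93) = 0.05*s^5 + 1.0*s^4 - 1.94*s^3 - 5.19*s^2 - 1.52*s - 1.06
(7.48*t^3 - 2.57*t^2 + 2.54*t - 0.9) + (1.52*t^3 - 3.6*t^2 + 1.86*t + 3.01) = 9.0*t^3 - 6.17*t^2 + 4.4*t + 2.11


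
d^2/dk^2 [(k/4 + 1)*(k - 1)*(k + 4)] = 3*k/2 + 7/2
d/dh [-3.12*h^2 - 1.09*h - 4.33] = -6.24*h - 1.09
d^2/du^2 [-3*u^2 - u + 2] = -6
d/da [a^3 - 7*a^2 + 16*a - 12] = 3*a^2 - 14*a + 16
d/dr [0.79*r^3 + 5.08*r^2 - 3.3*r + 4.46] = 2.37*r^2 + 10.16*r - 3.3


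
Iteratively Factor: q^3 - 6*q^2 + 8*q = (q - 2)*(q^2 - 4*q) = (q - 4)*(q - 2)*(q)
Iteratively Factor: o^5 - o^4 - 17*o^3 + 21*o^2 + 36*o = (o - 3)*(o^4 + 2*o^3 - 11*o^2 - 12*o) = (o - 3)^2*(o^3 + 5*o^2 + 4*o) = o*(o - 3)^2*(o^2 + 5*o + 4) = o*(o - 3)^2*(o + 4)*(o + 1)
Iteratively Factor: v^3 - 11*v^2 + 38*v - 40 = (v - 5)*(v^2 - 6*v + 8) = (v - 5)*(v - 2)*(v - 4)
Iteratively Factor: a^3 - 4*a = (a)*(a^2 - 4) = a*(a + 2)*(a - 2)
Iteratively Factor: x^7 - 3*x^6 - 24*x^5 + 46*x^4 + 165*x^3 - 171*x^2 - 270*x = (x)*(x^6 - 3*x^5 - 24*x^4 + 46*x^3 + 165*x^2 - 171*x - 270) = x*(x + 3)*(x^5 - 6*x^4 - 6*x^3 + 64*x^2 - 27*x - 90) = x*(x - 3)*(x + 3)*(x^4 - 3*x^3 - 15*x^2 + 19*x + 30) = x*(x - 5)*(x - 3)*(x + 3)*(x^3 + 2*x^2 - 5*x - 6) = x*(x - 5)*(x - 3)*(x - 2)*(x + 3)*(x^2 + 4*x + 3) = x*(x - 5)*(x - 3)*(x - 2)*(x + 3)^2*(x + 1)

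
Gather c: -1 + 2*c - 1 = 2*c - 2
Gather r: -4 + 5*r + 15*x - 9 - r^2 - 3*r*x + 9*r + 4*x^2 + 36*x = -r^2 + r*(14 - 3*x) + 4*x^2 + 51*x - 13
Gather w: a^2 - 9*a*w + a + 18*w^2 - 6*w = a^2 + a + 18*w^2 + w*(-9*a - 6)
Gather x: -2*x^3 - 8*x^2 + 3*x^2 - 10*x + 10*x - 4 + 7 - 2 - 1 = -2*x^3 - 5*x^2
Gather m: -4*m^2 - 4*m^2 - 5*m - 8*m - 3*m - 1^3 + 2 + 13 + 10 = -8*m^2 - 16*m + 24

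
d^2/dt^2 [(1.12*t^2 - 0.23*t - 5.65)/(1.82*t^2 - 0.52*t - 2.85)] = (3.5527136788005e-15*t^4 + 0.596232000000002*t^3 - 77.43372*t^2 + 24.9249*t - 42.7925)/(6.028568*t^6 - 5.167344*t^5 - 26.844636*t^4 + 16.042832*t^3 + 42.03693*t^2 - 12.6711*t - 23.149125)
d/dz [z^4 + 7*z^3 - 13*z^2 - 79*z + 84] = 4*z^3 + 21*z^2 - 26*z - 79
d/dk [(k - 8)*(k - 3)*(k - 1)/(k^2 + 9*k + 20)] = (k^4 + 18*k^3 - 83*k^2 - 432*k + 916)/(k^4 + 18*k^3 + 121*k^2 + 360*k + 400)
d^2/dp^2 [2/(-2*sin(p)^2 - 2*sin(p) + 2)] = (4*sin(p)^4 + 3*sin(p)^3 - sin(p)^2 - 5*sin(p) - 4)/(sin(p) - cos(p)^2)^3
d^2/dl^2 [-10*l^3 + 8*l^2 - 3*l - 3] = 16 - 60*l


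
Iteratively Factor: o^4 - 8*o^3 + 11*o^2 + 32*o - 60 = (o + 2)*(o^3 - 10*o^2 + 31*o - 30) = (o - 5)*(o + 2)*(o^2 - 5*o + 6) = (o - 5)*(o - 3)*(o + 2)*(o - 2)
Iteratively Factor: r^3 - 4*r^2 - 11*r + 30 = (r + 3)*(r^2 - 7*r + 10) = (r - 2)*(r + 3)*(r - 5)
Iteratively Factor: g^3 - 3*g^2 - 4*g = (g)*(g^2 - 3*g - 4) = g*(g + 1)*(g - 4)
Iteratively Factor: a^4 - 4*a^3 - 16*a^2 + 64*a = (a)*(a^3 - 4*a^2 - 16*a + 64) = a*(a - 4)*(a^2 - 16) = a*(a - 4)^2*(a + 4)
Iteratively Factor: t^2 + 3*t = (t)*(t + 3)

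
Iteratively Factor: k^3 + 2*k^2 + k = (k)*(k^2 + 2*k + 1) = k*(k + 1)*(k + 1)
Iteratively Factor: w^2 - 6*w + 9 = (w - 3)*(w - 3)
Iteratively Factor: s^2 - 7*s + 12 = (s - 3)*(s - 4)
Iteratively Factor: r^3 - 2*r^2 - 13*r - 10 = (r - 5)*(r^2 + 3*r + 2) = (r - 5)*(r + 2)*(r + 1)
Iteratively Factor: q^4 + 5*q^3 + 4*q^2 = (q + 1)*(q^3 + 4*q^2) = q*(q + 1)*(q^2 + 4*q) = q*(q + 1)*(q + 4)*(q)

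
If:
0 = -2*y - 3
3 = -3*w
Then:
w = -1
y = -3/2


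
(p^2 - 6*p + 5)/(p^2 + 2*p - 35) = (p - 1)/(p + 7)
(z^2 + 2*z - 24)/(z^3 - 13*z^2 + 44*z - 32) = (z + 6)/(z^2 - 9*z + 8)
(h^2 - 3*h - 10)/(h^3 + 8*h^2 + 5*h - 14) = (h - 5)/(h^2 + 6*h - 7)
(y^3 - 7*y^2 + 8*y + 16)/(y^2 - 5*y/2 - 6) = 2*(y^2 - 3*y - 4)/(2*y + 3)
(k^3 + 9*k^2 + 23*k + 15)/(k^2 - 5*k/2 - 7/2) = 2*(k^2 + 8*k + 15)/(2*k - 7)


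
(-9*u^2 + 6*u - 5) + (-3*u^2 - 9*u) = -12*u^2 - 3*u - 5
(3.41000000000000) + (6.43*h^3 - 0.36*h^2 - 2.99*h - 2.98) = 6.43*h^3 - 0.36*h^2 - 2.99*h + 0.43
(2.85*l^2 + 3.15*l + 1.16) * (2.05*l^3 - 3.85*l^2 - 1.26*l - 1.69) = 5.8425*l^5 - 4.515*l^4 - 13.3405*l^3 - 13.2515*l^2 - 6.7851*l - 1.9604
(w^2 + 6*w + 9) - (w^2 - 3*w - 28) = 9*w + 37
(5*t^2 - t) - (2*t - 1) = 5*t^2 - 3*t + 1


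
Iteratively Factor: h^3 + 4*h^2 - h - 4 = (h - 1)*(h^2 + 5*h + 4) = (h - 1)*(h + 1)*(h + 4)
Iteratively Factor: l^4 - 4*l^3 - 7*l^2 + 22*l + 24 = (l + 2)*(l^3 - 6*l^2 + 5*l + 12) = (l - 3)*(l + 2)*(l^2 - 3*l - 4) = (l - 4)*(l - 3)*(l + 2)*(l + 1)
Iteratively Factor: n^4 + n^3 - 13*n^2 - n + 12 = (n + 1)*(n^3 - 13*n + 12) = (n - 1)*(n + 1)*(n^2 + n - 12) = (n - 3)*(n - 1)*(n + 1)*(n + 4)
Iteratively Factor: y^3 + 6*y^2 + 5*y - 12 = (y + 3)*(y^2 + 3*y - 4) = (y - 1)*(y + 3)*(y + 4)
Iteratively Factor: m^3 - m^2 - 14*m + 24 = (m + 4)*(m^2 - 5*m + 6) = (m - 3)*(m + 4)*(m - 2)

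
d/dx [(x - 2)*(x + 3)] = 2*x + 1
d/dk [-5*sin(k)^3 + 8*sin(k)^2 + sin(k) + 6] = (-15*sin(k)^2 + 16*sin(k) + 1)*cos(k)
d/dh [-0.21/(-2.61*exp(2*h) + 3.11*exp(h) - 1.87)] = (0.6531 - 1.0962*exp(h))*exp(h)/(2.61*exp(2*h) - 3.11*exp(h) + 1.87)^2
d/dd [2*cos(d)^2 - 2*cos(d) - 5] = 2*sin(d) - 2*sin(2*d)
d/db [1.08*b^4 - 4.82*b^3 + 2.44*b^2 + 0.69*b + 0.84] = 4.32*b^3 - 14.46*b^2 + 4.88*b + 0.69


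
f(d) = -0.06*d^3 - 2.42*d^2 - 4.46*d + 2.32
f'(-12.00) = 27.70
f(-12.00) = -188.96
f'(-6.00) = 18.10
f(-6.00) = -45.08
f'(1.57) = -12.50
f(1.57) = -10.88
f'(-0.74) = -0.98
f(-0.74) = 4.32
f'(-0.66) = -1.34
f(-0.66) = 4.23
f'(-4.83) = 14.72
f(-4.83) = -25.83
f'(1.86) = -14.09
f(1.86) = -14.73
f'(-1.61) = 2.87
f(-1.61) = 3.48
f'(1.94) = -14.53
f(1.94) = -15.88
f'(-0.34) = -2.84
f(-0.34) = 3.56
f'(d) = -0.18*d^2 - 4.84*d - 4.46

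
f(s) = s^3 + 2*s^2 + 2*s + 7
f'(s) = 3*s^2 + 4*s + 2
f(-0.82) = 6.15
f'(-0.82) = 0.74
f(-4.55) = -54.89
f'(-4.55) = 45.91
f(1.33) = 15.55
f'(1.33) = 12.63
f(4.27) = 129.86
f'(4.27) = 73.78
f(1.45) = 17.15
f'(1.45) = 14.11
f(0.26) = 7.67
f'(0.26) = 3.24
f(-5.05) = -80.88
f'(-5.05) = 58.31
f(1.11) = 13.05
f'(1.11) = 10.14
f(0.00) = 7.00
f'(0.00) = 2.00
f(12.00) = 2047.00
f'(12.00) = 482.00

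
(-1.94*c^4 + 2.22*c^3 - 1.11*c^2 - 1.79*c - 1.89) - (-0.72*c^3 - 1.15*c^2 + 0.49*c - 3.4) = -1.94*c^4 + 2.94*c^3 + 0.0399999999999998*c^2 - 2.28*c + 1.51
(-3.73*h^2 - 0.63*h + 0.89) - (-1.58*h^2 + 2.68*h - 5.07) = -2.15*h^2 - 3.31*h + 5.96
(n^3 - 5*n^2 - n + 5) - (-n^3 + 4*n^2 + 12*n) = 2*n^3 - 9*n^2 - 13*n + 5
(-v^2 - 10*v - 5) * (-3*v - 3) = 3*v^3 + 33*v^2 + 45*v + 15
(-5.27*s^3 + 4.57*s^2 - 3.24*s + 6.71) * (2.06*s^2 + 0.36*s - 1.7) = -10.8562*s^5 + 7.517*s^4 + 3.9298*s^3 + 4.8872*s^2 + 7.9236*s - 11.407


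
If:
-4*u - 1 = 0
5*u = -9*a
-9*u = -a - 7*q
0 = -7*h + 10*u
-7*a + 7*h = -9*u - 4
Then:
No Solution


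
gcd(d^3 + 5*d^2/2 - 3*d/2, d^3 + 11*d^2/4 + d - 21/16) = d - 1/2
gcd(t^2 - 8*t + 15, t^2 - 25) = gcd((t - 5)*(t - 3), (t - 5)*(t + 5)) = t - 5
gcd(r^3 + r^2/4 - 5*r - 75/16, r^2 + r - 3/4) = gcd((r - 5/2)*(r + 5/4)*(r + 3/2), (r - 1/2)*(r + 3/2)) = r + 3/2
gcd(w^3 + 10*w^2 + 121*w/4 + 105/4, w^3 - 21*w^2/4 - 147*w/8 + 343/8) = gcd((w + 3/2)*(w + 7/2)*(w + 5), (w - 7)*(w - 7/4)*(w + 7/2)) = w + 7/2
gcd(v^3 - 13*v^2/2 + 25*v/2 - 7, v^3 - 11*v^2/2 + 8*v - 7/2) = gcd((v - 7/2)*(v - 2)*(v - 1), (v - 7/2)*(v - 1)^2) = v^2 - 9*v/2 + 7/2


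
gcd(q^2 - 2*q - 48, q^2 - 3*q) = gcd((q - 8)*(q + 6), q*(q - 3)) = 1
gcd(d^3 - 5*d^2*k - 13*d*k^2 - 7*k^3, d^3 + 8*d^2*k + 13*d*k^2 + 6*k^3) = d^2 + 2*d*k + k^2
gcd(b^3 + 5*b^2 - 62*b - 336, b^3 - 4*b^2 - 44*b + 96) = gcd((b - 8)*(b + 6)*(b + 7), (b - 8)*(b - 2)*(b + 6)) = b^2 - 2*b - 48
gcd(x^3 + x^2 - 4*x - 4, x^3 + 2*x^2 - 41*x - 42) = x + 1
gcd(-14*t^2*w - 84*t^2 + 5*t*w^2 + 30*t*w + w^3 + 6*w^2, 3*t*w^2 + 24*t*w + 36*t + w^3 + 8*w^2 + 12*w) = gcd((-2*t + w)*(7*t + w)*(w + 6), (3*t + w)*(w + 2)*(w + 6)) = w + 6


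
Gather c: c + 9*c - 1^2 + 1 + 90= 10*c + 90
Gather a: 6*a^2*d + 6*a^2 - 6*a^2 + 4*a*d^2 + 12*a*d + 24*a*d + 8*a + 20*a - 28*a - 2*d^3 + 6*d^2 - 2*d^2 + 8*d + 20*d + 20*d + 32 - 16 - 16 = 6*a^2*d + a*(4*d^2 + 36*d) - 2*d^3 + 4*d^2 + 48*d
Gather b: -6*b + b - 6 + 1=-5*b - 5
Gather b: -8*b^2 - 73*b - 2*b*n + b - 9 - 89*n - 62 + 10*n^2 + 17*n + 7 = -8*b^2 + b*(-2*n - 72) + 10*n^2 - 72*n - 64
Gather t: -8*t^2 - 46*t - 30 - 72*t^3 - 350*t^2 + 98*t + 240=-72*t^3 - 358*t^2 + 52*t + 210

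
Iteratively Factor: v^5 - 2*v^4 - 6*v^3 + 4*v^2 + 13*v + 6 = (v - 2)*(v^4 - 6*v^2 - 8*v - 3) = (v - 2)*(v + 1)*(v^3 - v^2 - 5*v - 3) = (v - 2)*(v + 1)^2*(v^2 - 2*v - 3) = (v - 2)*(v + 1)^3*(v - 3)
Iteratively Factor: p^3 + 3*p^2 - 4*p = (p + 4)*(p^2 - p) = p*(p + 4)*(p - 1)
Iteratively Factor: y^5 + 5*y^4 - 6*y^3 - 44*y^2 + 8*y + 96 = (y + 3)*(y^4 + 2*y^3 - 12*y^2 - 8*y + 32) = (y + 3)*(y + 4)*(y^3 - 2*y^2 - 4*y + 8) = (y + 2)*(y + 3)*(y + 4)*(y^2 - 4*y + 4) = (y - 2)*(y + 2)*(y + 3)*(y + 4)*(y - 2)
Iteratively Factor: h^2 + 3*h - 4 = (h + 4)*(h - 1)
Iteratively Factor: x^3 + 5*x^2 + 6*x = (x)*(x^2 + 5*x + 6) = x*(x + 2)*(x + 3)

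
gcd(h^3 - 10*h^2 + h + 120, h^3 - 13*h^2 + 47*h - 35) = h - 5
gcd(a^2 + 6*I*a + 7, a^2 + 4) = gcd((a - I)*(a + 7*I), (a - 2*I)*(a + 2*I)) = 1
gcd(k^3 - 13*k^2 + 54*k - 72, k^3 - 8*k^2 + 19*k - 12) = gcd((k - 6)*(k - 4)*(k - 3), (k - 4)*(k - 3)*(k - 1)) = k^2 - 7*k + 12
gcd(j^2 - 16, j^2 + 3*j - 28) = j - 4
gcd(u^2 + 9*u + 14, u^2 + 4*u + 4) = u + 2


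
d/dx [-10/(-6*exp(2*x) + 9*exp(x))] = 10*(3 - 4*exp(x))*exp(-x)/(3*(2*exp(x) - 3)^2)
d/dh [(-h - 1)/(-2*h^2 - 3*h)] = (h*(2*h + 3) - (h + 1)*(4*h + 3))/(h^2*(2*h + 3)^2)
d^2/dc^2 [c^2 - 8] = 2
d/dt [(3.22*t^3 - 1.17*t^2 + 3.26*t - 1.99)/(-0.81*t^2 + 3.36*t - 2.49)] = (-2.6082*t^4 + 21.6384*t^3 - 25.344*t^2 + 2.6028*t - 1.431)/(0.6561*t^4 - 5.4432*t^3 + 15.3234*t^2 - 16.7328*t + 6.2001)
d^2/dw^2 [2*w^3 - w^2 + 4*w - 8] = 12*w - 2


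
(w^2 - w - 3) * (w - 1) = w^3 - 2*w^2 - 2*w + 3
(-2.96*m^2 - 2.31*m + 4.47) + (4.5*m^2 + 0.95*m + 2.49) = 1.54*m^2 - 1.36*m + 6.96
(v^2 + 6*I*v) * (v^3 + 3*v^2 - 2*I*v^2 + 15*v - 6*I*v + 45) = v^5 + 3*v^4 + 4*I*v^4 + 27*v^3 + 12*I*v^3 + 81*v^2 + 90*I*v^2 + 270*I*v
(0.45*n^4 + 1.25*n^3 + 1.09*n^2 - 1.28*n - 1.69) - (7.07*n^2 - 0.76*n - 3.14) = 0.45*n^4 + 1.25*n^3 - 5.98*n^2 - 0.52*n + 1.45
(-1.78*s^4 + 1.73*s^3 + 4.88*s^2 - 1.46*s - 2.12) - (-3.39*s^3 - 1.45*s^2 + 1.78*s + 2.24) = -1.78*s^4 + 5.12*s^3 + 6.33*s^2 - 3.24*s - 4.36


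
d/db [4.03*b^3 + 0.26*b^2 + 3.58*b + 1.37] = 12.09*b^2 + 0.52*b + 3.58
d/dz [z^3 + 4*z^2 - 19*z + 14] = 3*z^2 + 8*z - 19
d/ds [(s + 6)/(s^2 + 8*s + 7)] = (s^2 + 8*s - 2*(s + 4)*(s + 6) + 7)/(s^2 + 8*s + 7)^2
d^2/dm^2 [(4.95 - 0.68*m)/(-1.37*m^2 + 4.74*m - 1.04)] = ((20.0094 - 5.5896*m)*(1.37*m^2 - 4.74*m + 1.04) + (0.68*m - 4.95)*(2.74*m - 4.74)*(5.48*m - 9.48))/(1.37*m^2 - 4.74*m + 1.04)^3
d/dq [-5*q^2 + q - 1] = 1 - 10*q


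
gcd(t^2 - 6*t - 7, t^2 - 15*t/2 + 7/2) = t - 7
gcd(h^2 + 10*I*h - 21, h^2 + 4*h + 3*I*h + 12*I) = h + 3*I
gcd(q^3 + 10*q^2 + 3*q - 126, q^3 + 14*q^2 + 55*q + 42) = q^2 + 13*q + 42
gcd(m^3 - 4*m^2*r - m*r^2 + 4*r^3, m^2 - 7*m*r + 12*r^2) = -m + 4*r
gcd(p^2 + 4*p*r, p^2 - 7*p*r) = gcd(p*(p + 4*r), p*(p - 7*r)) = p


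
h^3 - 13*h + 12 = (h - 3)*(h - 1)*(h + 4)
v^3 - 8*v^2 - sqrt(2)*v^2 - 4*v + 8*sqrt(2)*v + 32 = (v - 8)*(v - 2*sqrt(2))*(v + sqrt(2))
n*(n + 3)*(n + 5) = n^3 + 8*n^2 + 15*n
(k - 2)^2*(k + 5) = k^3 + k^2 - 16*k + 20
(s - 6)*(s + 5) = s^2 - s - 30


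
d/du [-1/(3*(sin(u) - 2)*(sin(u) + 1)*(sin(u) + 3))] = (3*sin(u)^2 + 4*sin(u) - 5)*cos(u)/(3*(sin(u) - 2)^2*(sin(u) + 1)^2*(sin(u) + 3)^2)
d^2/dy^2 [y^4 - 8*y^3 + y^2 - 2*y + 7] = 12*y^2 - 48*y + 2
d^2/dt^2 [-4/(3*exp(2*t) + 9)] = 16*(3 - exp(2*t))*exp(2*t)/(3*(exp(2*t) + 3)^3)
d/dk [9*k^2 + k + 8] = 18*k + 1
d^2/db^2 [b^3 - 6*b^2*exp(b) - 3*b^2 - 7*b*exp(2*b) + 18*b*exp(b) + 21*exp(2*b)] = -6*b^2*exp(b) - 28*b*exp(2*b) - 6*b*exp(b) + 6*b + 56*exp(2*b) + 24*exp(b) - 6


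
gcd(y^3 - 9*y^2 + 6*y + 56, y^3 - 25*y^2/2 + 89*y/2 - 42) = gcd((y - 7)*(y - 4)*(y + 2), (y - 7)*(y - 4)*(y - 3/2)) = y^2 - 11*y + 28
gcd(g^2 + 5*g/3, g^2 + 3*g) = g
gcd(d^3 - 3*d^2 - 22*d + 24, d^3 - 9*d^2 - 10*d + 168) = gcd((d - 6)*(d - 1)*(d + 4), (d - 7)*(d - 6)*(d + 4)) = d^2 - 2*d - 24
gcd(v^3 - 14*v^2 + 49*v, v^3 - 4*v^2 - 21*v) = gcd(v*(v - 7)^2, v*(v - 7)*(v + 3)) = v^2 - 7*v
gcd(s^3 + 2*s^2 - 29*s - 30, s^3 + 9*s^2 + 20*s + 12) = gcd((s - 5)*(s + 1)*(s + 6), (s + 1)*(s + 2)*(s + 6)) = s^2 + 7*s + 6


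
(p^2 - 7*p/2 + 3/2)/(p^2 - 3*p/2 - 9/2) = (2*p - 1)/(2*p + 3)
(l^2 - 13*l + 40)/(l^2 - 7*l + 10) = (l - 8)/(l - 2)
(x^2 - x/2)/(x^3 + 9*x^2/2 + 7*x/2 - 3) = x/(x^2 + 5*x + 6)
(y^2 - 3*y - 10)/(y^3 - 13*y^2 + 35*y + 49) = (y^2 - 3*y - 10)/(y^3 - 13*y^2 + 35*y + 49)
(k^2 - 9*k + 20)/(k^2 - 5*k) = (k - 4)/k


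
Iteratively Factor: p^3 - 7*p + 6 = (p - 2)*(p^2 + 2*p - 3) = (p - 2)*(p - 1)*(p + 3)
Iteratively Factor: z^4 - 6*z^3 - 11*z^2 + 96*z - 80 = (z - 1)*(z^3 - 5*z^2 - 16*z + 80) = (z - 1)*(z + 4)*(z^2 - 9*z + 20) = (z - 5)*(z - 1)*(z + 4)*(z - 4)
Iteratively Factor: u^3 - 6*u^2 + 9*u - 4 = (u - 4)*(u^2 - 2*u + 1) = (u - 4)*(u - 1)*(u - 1)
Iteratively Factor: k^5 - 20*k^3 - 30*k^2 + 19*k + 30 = (k + 1)*(k^4 - k^3 - 19*k^2 - 11*k + 30) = (k + 1)*(k + 2)*(k^3 - 3*k^2 - 13*k + 15) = (k - 1)*(k + 1)*(k + 2)*(k^2 - 2*k - 15) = (k - 1)*(k + 1)*(k + 2)*(k + 3)*(k - 5)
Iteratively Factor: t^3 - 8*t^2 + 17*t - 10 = (t - 2)*(t^2 - 6*t + 5) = (t - 2)*(t - 1)*(t - 5)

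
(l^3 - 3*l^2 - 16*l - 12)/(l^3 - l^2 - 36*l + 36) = (l^2 + 3*l + 2)/(l^2 + 5*l - 6)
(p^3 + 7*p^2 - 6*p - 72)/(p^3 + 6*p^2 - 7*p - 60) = (p + 6)/(p + 5)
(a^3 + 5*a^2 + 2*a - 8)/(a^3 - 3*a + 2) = (a + 4)/(a - 1)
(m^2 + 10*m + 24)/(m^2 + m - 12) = (m + 6)/(m - 3)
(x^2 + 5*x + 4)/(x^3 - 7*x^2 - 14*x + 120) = (x + 1)/(x^2 - 11*x + 30)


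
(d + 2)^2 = d^2 + 4*d + 4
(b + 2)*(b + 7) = b^2 + 9*b + 14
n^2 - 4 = (n - 2)*(n + 2)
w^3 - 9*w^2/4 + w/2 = w*(w - 2)*(w - 1/4)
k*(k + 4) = k^2 + 4*k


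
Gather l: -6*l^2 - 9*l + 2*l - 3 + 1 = -6*l^2 - 7*l - 2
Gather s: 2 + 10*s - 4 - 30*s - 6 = -20*s - 8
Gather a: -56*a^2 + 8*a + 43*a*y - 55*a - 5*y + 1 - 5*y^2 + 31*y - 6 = -56*a^2 + a*(43*y - 47) - 5*y^2 + 26*y - 5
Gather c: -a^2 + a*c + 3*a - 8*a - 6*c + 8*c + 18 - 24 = -a^2 - 5*a + c*(a + 2) - 6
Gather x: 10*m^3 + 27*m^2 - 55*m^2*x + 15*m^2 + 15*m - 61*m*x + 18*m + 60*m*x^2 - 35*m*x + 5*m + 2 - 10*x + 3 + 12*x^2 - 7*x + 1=10*m^3 + 42*m^2 + 38*m + x^2*(60*m + 12) + x*(-55*m^2 - 96*m - 17) + 6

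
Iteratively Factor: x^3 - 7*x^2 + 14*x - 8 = (x - 2)*(x^2 - 5*x + 4) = (x - 2)*(x - 1)*(x - 4)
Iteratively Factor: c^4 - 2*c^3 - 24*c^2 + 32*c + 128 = (c + 2)*(c^3 - 4*c^2 - 16*c + 64) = (c + 2)*(c + 4)*(c^2 - 8*c + 16) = (c - 4)*(c + 2)*(c + 4)*(c - 4)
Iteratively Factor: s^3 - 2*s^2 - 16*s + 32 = (s + 4)*(s^2 - 6*s + 8) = (s - 2)*(s + 4)*(s - 4)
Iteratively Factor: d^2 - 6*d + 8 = (d - 2)*(d - 4)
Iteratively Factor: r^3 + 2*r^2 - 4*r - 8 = (r - 2)*(r^2 + 4*r + 4) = (r - 2)*(r + 2)*(r + 2)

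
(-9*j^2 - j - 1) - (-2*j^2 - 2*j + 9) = -7*j^2 + j - 10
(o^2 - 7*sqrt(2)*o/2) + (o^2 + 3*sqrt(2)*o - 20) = 2*o^2 - sqrt(2)*o/2 - 20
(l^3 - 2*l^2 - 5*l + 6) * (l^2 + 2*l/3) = l^5 - 4*l^4/3 - 19*l^3/3 + 8*l^2/3 + 4*l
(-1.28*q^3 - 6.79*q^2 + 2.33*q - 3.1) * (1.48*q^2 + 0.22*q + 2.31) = -1.8944*q^5 - 10.3308*q^4 - 1.0022*q^3 - 19.7603*q^2 + 4.7003*q - 7.161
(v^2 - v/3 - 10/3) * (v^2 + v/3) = v^4 - 31*v^2/9 - 10*v/9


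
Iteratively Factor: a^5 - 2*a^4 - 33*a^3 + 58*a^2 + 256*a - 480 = (a - 2)*(a^4 - 33*a^2 - 8*a + 240) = (a - 2)*(a + 4)*(a^3 - 4*a^2 - 17*a + 60) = (a - 2)*(a + 4)^2*(a^2 - 8*a + 15) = (a - 3)*(a - 2)*(a + 4)^2*(a - 5)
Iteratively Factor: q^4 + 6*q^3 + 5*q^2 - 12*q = (q + 3)*(q^3 + 3*q^2 - 4*q) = q*(q + 3)*(q^2 + 3*q - 4) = q*(q + 3)*(q + 4)*(q - 1)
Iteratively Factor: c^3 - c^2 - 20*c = (c + 4)*(c^2 - 5*c) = c*(c + 4)*(c - 5)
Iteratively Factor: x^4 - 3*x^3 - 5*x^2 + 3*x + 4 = (x - 4)*(x^3 + x^2 - x - 1) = (x - 4)*(x + 1)*(x^2 - 1) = (x - 4)*(x - 1)*(x + 1)*(x + 1)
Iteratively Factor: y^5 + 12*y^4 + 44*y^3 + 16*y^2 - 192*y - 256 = (y + 4)*(y^4 + 8*y^3 + 12*y^2 - 32*y - 64) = (y + 2)*(y + 4)*(y^3 + 6*y^2 - 32) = (y - 2)*(y + 2)*(y + 4)*(y^2 + 8*y + 16) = (y - 2)*(y + 2)*(y + 4)^2*(y + 4)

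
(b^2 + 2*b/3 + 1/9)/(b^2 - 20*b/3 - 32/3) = (9*b^2 + 6*b + 1)/(3*(3*b^2 - 20*b - 32))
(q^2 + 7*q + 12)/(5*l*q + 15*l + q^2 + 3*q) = (q + 4)/(5*l + q)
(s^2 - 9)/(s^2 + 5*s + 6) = (s - 3)/(s + 2)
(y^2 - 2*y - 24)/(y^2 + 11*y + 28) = (y - 6)/(y + 7)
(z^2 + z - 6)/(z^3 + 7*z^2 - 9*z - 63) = (z - 2)/(z^2 + 4*z - 21)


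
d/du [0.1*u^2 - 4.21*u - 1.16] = 0.2*u - 4.21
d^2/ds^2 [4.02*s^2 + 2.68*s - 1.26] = 8.04000000000000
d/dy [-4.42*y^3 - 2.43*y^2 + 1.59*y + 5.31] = -13.26*y^2 - 4.86*y + 1.59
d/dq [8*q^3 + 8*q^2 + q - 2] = 24*q^2 + 16*q + 1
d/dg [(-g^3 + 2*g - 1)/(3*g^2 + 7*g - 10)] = (-3*g^2 - 20*g - 13)/(9*g^2 + 60*g + 100)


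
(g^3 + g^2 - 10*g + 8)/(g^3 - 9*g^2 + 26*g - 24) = (g^2 + 3*g - 4)/(g^2 - 7*g + 12)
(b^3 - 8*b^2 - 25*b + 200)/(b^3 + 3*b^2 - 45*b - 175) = (b^2 - 13*b + 40)/(b^2 - 2*b - 35)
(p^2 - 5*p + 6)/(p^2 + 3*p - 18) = (p - 2)/(p + 6)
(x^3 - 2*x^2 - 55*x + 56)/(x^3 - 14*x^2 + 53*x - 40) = (x + 7)/(x - 5)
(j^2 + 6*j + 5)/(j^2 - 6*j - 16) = (j^2 + 6*j + 5)/(j^2 - 6*j - 16)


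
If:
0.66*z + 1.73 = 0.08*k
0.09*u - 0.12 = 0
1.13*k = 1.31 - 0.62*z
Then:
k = 2.44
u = 1.33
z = -2.33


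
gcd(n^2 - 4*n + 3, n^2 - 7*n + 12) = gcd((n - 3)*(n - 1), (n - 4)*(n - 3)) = n - 3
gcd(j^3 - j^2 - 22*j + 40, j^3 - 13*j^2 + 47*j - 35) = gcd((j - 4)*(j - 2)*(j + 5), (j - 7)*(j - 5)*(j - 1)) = 1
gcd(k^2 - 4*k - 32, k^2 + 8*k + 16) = k + 4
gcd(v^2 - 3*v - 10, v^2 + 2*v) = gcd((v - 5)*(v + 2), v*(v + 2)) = v + 2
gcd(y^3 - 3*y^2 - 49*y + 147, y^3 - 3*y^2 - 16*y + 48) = y - 3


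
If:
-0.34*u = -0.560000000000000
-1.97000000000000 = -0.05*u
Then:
No Solution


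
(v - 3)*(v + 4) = v^2 + v - 12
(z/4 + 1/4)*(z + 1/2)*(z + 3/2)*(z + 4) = z^4/4 + 7*z^3/4 + 59*z^2/16 + 47*z/16 + 3/4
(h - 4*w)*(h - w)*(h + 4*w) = h^3 - h^2*w - 16*h*w^2 + 16*w^3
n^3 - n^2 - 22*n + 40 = (n - 4)*(n - 2)*(n + 5)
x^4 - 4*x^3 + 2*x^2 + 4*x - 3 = (x - 3)*(x - 1)^2*(x + 1)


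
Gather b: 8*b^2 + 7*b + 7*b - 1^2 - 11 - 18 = 8*b^2 + 14*b - 30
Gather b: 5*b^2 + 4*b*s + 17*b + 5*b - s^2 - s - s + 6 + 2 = 5*b^2 + b*(4*s + 22) - s^2 - 2*s + 8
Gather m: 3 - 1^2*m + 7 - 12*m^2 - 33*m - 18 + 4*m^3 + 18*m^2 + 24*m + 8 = 4*m^3 + 6*m^2 - 10*m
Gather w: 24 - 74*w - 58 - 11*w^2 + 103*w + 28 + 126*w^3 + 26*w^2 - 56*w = 126*w^3 + 15*w^2 - 27*w - 6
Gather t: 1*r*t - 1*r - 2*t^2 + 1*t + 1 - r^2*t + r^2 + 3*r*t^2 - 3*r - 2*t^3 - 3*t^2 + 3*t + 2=r^2 - 4*r - 2*t^3 + t^2*(3*r - 5) + t*(-r^2 + r + 4) + 3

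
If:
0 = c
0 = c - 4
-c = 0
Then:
No Solution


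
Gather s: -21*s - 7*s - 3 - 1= -28*s - 4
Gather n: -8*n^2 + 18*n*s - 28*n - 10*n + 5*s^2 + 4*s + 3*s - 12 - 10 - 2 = -8*n^2 + n*(18*s - 38) + 5*s^2 + 7*s - 24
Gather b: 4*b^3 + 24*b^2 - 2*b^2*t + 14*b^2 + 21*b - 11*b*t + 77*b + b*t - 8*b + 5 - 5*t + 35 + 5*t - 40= 4*b^3 + b^2*(38 - 2*t) + b*(90 - 10*t)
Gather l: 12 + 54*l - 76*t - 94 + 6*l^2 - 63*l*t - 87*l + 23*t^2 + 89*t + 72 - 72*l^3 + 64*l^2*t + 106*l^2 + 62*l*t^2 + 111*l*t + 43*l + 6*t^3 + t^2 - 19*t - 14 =-72*l^3 + l^2*(64*t + 112) + l*(62*t^2 + 48*t + 10) + 6*t^3 + 24*t^2 - 6*t - 24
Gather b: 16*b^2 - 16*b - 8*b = 16*b^2 - 24*b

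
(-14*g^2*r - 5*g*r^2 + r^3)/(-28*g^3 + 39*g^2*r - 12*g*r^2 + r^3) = r*(2*g + r)/(4*g^2 - 5*g*r + r^2)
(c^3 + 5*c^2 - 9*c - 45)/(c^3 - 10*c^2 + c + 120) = (c^2 + 2*c - 15)/(c^2 - 13*c + 40)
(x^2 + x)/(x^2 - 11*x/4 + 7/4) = 4*x*(x + 1)/(4*x^2 - 11*x + 7)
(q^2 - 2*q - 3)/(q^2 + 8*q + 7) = (q - 3)/(q + 7)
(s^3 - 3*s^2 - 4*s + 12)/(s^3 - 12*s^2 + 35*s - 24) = (s^2 - 4)/(s^2 - 9*s + 8)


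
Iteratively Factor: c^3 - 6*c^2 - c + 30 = (c - 3)*(c^2 - 3*c - 10) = (c - 5)*(c - 3)*(c + 2)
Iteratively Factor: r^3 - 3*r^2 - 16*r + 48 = (r + 4)*(r^2 - 7*r + 12) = (r - 4)*(r + 4)*(r - 3)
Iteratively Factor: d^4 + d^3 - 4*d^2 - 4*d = (d + 1)*(d^3 - 4*d) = (d - 2)*(d + 1)*(d^2 + 2*d) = d*(d - 2)*(d + 1)*(d + 2)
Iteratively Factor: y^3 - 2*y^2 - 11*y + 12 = (y - 4)*(y^2 + 2*y - 3) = (y - 4)*(y + 3)*(y - 1)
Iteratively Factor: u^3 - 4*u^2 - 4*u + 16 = (u - 4)*(u^2 - 4) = (u - 4)*(u - 2)*(u + 2)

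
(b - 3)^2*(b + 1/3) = b^3 - 17*b^2/3 + 7*b + 3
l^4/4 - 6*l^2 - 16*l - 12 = (l/2 + 1)^2*(l - 6)*(l + 2)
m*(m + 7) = m^2 + 7*m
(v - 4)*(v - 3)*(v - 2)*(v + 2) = v^4 - 7*v^3 + 8*v^2 + 28*v - 48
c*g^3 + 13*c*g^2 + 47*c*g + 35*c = (g + 5)*(g + 7)*(c*g + c)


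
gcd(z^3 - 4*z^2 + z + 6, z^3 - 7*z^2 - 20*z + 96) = z - 3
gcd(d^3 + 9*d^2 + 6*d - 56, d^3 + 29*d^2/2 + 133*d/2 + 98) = d^2 + 11*d + 28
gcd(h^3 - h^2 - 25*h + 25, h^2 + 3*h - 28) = 1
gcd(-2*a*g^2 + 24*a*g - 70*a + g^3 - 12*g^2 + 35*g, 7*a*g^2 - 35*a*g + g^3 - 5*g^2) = g - 5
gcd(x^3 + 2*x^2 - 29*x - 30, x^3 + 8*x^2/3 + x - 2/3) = x + 1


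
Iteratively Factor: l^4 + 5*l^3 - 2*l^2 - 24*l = (l - 2)*(l^3 + 7*l^2 + 12*l) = (l - 2)*(l + 4)*(l^2 + 3*l) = l*(l - 2)*(l + 4)*(l + 3)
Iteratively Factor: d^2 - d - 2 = (d - 2)*(d + 1)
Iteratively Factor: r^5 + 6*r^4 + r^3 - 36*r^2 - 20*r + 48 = (r + 4)*(r^4 + 2*r^3 - 7*r^2 - 8*r + 12) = (r + 2)*(r + 4)*(r^3 - 7*r + 6) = (r - 2)*(r + 2)*(r + 4)*(r^2 + 2*r - 3) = (r - 2)*(r + 2)*(r + 3)*(r + 4)*(r - 1)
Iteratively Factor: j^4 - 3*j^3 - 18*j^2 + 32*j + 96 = (j - 4)*(j^3 + j^2 - 14*j - 24) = (j - 4)*(j + 3)*(j^2 - 2*j - 8) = (j - 4)*(j + 2)*(j + 3)*(j - 4)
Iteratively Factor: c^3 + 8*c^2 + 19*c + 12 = (c + 3)*(c^2 + 5*c + 4) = (c + 3)*(c + 4)*(c + 1)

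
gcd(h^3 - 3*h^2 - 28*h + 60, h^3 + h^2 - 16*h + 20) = h^2 + 3*h - 10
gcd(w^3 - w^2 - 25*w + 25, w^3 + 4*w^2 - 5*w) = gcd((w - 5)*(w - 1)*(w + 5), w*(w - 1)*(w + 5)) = w^2 + 4*w - 5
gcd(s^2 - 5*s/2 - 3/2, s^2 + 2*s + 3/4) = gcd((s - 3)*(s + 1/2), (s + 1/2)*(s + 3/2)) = s + 1/2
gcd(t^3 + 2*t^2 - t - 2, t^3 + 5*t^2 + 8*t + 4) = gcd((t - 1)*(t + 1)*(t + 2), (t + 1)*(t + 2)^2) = t^2 + 3*t + 2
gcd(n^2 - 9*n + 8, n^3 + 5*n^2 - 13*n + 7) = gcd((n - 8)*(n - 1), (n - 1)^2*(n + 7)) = n - 1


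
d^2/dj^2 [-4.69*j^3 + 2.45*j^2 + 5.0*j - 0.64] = 4.9 - 28.14*j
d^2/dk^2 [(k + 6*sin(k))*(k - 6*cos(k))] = 6*sqrt(2)*k*cos(k + pi/4) + 72*sin(2*k) + 12*sqrt(2)*sin(k + pi/4) + 2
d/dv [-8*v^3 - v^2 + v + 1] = -24*v^2 - 2*v + 1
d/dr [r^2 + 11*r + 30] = 2*r + 11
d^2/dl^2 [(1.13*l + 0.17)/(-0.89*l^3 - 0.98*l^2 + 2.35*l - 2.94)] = (-5.370438*l^5 - 7.5294*l^4 - 9.269678*l^3 + 36.634818*l^2 + 24.552528*l - 16.512382)/(0.704969*l^9 + 2.328774*l^8 - 3.020037*l^7 - 4.370506*l^6 + 23.359863*l^5 - 12.187182*l^4 - 30.524383*l^3 + 74.120634*l^2 - 60.93738*l + 25.412184)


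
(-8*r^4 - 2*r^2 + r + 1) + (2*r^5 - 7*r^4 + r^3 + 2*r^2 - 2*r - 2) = 2*r^5 - 15*r^4 + r^3 - r - 1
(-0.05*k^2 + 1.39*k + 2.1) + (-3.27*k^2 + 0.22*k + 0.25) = -3.32*k^2 + 1.61*k + 2.35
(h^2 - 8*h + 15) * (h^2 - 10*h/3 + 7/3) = h^4 - 34*h^3/3 + 44*h^2 - 206*h/3 + 35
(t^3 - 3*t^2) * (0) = 0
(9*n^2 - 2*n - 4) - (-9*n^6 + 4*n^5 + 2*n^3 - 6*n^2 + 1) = 9*n^6 - 4*n^5 - 2*n^3 + 15*n^2 - 2*n - 5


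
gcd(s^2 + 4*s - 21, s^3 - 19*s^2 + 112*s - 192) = s - 3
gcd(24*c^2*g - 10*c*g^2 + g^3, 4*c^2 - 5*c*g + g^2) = 4*c - g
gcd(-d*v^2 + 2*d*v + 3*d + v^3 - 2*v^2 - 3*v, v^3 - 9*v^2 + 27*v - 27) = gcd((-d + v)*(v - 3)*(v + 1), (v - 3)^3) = v - 3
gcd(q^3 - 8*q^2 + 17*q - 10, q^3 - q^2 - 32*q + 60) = q^2 - 7*q + 10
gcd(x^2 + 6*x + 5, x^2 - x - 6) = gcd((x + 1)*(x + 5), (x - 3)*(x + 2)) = 1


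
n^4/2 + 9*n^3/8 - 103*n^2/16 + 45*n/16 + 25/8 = (n/2 + 1/4)*(n - 2)*(n - 5/4)*(n + 5)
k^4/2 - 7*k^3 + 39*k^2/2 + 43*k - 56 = (k/2 + 1)*(k - 8)*(k - 7)*(k - 1)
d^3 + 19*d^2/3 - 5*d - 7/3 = (d - 1)*(d + 1/3)*(d + 7)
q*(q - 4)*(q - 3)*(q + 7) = q^4 - 37*q^2 + 84*q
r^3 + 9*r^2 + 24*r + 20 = (r + 2)^2*(r + 5)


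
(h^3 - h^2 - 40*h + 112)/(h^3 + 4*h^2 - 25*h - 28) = (h - 4)/(h + 1)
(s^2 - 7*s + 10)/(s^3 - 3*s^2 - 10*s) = (s - 2)/(s*(s + 2))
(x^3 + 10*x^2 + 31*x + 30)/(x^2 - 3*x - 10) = (x^2 + 8*x + 15)/(x - 5)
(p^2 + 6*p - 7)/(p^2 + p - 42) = (p - 1)/(p - 6)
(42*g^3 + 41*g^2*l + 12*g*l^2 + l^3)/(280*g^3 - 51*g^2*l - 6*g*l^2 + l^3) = (6*g^2 + 5*g*l + l^2)/(40*g^2 - 13*g*l + l^2)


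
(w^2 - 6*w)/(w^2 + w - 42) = w/(w + 7)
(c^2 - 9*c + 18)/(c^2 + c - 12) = (c - 6)/(c + 4)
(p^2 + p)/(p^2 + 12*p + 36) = p*(p + 1)/(p^2 + 12*p + 36)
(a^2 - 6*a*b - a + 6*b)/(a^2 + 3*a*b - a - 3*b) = (a - 6*b)/(a + 3*b)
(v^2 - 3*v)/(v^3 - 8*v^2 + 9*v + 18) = v/(v^2 - 5*v - 6)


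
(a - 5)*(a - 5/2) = a^2 - 15*a/2 + 25/2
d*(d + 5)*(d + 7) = d^3 + 12*d^2 + 35*d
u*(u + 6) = u^2 + 6*u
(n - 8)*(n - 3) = n^2 - 11*n + 24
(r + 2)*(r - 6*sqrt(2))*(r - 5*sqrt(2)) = r^3 - 11*sqrt(2)*r^2 + 2*r^2 - 22*sqrt(2)*r + 60*r + 120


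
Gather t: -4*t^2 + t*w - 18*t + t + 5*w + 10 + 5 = -4*t^2 + t*(w - 17) + 5*w + 15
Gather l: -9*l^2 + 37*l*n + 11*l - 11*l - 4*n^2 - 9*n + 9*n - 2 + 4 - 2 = -9*l^2 + 37*l*n - 4*n^2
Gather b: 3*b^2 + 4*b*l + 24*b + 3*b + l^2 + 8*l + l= 3*b^2 + b*(4*l + 27) + l^2 + 9*l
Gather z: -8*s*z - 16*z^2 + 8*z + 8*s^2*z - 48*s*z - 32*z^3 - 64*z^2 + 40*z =-32*z^3 - 80*z^2 + z*(8*s^2 - 56*s + 48)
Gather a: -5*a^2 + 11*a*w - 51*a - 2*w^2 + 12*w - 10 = -5*a^2 + a*(11*w - 51) - 2*w^2 + 12*w - 10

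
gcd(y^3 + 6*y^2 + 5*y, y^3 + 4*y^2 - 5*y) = y^2 + 5*y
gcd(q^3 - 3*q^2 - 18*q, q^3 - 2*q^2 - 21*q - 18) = q^2 - 3*q - 18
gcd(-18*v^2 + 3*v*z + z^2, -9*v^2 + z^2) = -3*v + z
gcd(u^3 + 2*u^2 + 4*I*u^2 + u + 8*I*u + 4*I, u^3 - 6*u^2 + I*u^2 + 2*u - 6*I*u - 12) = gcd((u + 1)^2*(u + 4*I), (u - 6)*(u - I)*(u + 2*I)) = 1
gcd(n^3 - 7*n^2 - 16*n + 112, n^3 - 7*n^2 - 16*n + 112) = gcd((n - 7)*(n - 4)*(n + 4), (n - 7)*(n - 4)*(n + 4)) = n^3 - 7*n^2 - 16*n + 112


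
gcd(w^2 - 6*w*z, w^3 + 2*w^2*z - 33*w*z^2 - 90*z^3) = -w + 6*z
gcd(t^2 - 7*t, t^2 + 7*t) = t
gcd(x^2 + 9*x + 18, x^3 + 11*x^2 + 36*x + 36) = x^2 + 9*x + 18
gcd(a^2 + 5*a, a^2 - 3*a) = a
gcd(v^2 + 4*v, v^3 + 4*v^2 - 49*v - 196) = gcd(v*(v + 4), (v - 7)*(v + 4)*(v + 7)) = v + 4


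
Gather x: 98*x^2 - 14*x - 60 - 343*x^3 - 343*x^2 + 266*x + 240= -343*x^3 - 245*x^2 + 252*x + 180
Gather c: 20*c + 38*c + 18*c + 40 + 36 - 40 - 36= 76*c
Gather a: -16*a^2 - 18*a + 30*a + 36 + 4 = -16*a^2 + 12*a + 40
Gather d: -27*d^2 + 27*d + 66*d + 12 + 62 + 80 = -27*d^2 + 93*d + 154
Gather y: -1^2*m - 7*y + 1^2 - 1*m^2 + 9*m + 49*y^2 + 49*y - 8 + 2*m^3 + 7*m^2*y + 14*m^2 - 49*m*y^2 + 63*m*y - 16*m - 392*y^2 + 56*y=2*m^3 + 13*m^2 - 8*m + y^2*(-49*m - 343) + y*(7*m^2 + 63*m + 98) - 7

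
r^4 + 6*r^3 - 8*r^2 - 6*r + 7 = (r - 1)^2*(r + 1)*(r + 7)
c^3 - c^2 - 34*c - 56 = (c - 7)*(c + 2)*(c + 4)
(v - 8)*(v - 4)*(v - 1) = v^3 - 13*v^2 + 44*v - 32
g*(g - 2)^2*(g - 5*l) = g^4 - 5*g^3*l - 4*g^3 + 20*g^2*l + 4*g^2 - 20*g*l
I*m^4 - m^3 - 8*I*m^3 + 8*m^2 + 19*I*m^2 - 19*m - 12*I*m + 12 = (m - 4)*(m - 3)*(m + I)*(I*m - I)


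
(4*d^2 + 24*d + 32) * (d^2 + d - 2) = 4*d^4 + 28*d^3 + 48*d^2 - 16*d - 64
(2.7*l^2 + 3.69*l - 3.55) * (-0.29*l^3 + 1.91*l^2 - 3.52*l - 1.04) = -0.783*l^5 + 4.0869*l^4 - 1.4266*l^3 - 22.5773*l^2 + 8.6584*l + 3.692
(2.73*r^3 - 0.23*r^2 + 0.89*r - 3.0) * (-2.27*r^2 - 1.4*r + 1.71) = -6.1971*r^5 - 3.2999*r^4 + 2.97*r^3 + 5.1707*r^2 + 5.7219*r - 5.13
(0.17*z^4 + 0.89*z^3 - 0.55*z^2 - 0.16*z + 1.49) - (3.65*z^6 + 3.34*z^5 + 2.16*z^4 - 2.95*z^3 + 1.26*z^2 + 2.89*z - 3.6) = -3.65*z^6 - 3.34*z^5 - 1.99*z^4 + 3.84*z^3 - 1.81*z^2 - 3.05*z + 5.09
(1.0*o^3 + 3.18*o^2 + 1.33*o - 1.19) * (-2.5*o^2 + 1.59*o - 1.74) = -2.5*o^5 - 6.36*o^4 - 0.00879999999999992*o^3 - 0.4435*o^2 - 4.2063*o + 2.0706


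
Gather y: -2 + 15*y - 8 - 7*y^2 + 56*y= -7*y^2 + 71*y - 10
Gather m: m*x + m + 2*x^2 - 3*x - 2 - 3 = m*(x + 1) + 2*x^2 - 3*x - 5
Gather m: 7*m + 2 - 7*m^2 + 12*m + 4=-7*m^2 + 19*m + 6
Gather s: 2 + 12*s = 12*s + 2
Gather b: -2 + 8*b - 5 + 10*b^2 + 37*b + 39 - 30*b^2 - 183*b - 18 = -20*b^2 - 138*b + 14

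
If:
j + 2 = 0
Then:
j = -2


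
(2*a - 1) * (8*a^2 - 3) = 16*a^3 - 8*a^2 - 6*a + 3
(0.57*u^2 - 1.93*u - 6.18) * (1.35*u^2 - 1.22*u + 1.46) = 0.7695*u^4 - 3.3009*u^3 - 5.1562*u^2 + 4.7218*u - 9.0228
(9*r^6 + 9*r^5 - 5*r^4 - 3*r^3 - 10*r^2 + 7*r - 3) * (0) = 0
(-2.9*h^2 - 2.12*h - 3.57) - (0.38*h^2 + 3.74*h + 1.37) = -3.28*h^2 - 5.86*h - 4.94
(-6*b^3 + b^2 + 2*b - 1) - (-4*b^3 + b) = -2*b^3 + b^2 + b - 1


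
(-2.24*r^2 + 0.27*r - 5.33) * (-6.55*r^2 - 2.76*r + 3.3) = 14.672*r^4 + 4.4139*r^3 + 26.7743*r^2 + 15.6018*r - 17.589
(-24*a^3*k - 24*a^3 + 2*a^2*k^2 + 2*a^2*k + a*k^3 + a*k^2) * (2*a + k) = -48*a^4*k - 48*a^4 - 20*a^3*k^2 - 20*a^3*k + 4*a^2*k^3 + 4*a^2*k^2 + a*k^4 + a*k^3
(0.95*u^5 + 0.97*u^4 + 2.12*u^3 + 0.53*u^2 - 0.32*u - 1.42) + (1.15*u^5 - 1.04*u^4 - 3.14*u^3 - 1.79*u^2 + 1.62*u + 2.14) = 2.1*u^5 - 0.0700000000000001*u^4 - 1.02*u^3 - 1.26*u^2 + 1.3*u + 0.72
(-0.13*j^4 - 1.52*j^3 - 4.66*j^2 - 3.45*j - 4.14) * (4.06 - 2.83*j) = 0.3679*j^5 + 3.7738*j^4 + 7.0166*j^3 - 9.1561*j^2 - 2.2908*j - 16.8084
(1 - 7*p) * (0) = 0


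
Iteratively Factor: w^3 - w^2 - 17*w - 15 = (w - 5)*(w^2 + 4*w + 3) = (w - 5)*(w + 1)*(w + 3)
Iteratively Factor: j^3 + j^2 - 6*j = (j)*(j^2 + j - 6) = j*(j + 3)*(j - 2)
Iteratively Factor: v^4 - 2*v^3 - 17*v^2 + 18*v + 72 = (v + 3)*(v^3 - 5*v^2 - 2*v + 24) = (v - 3)*(v + 3)*(v^2 - 2*v - 8) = (v - 3)*(v + 2)*(v + 3)*(v - 4)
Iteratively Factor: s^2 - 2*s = (s - 2)*(s)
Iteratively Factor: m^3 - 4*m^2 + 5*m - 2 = (m - 1)*(m^2 - 3*m + 2) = (m - 2)*(m - 1)*(m - 1)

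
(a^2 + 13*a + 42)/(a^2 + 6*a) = (a + 7)/a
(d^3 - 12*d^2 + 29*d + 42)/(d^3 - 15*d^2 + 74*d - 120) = (d^2 - 6*d - 7)/(d^2 - 9*d + 20)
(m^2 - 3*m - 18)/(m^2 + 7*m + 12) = (m - 6)/(m + 4)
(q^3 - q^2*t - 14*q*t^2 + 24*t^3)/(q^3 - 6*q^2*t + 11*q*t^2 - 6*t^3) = (q + 4*t)/(q - t)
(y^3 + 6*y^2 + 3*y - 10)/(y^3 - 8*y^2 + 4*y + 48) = (y^2 + 4*y - 5)/(y^2 - 10*y + 24)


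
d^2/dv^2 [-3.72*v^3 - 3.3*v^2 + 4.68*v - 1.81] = -22.32*v - 6.6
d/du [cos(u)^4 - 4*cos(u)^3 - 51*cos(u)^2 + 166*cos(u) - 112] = 2*(-2*cos(u)^3 + 6*cos(u)^2 + 51*cos(u) - 83)*sin(u)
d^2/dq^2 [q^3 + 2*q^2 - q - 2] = 6*q + 4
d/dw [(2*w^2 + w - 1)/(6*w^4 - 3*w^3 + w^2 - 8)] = (-w*(2*w^2 + w - 1)*(24*w^2 - 9*w + 2) + (4*w + 1)*(6*w^4 - 3*w^3 + w^2 - 8))/(6*w^4 - 3*w^3 + w^2 - 8)^2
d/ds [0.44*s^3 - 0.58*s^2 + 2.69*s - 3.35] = 1.32*s^2 - 1.16*s + 2.69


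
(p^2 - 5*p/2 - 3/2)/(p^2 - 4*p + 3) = (p + 1/2)/(p - 1)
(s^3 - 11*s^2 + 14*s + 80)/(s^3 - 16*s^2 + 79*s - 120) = (s + 2)/(s - 3)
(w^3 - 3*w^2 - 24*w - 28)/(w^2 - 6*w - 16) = (w^2 - 5*w - 14)/(w - 8)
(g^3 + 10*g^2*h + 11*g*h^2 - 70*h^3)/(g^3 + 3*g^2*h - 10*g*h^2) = (g + 7*h)/g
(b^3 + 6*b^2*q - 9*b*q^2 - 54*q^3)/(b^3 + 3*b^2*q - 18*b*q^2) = (b + 3*q)/b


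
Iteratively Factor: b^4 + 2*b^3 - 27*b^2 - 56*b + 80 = (b - 1)*(b^3 + 3*b^2 - 24*b - 80) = (b - 1)*(b + 4)*(b^2 - b - 20) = (b - 1)*(b + 4)^2*(b - 5)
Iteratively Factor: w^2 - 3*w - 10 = (w - 5)*(w + 2)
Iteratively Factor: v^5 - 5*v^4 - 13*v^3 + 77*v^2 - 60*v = (v - 5)*(v^4 - 13*v^2 + 12*v) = (v - 5)*(v - 3)*(v^3 + 3*v^2 - 4*v) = v*(v - 5)*(v - 3)*(v^2 + 3*v - 4) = v*(v - 5)*(v - 3)*(v + 4)*(v - 1)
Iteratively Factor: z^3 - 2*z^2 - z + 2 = (z - 1)*(z^2 - z - 2) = (z - 1)*(z + 1)*(z - 2)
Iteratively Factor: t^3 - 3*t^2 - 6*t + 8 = (t - 4)*(t^2 + t - 2) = (t - 4)*(t - 1)*(t + 2)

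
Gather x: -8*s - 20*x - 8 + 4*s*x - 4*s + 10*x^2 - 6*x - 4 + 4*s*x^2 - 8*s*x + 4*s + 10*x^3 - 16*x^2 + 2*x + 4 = -8*s + 10*x^3 + x^2*(4*s - 6) + x*(-4*s - 24) - 8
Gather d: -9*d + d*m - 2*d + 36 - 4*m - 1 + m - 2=d*(m - 11) - 3*m + 33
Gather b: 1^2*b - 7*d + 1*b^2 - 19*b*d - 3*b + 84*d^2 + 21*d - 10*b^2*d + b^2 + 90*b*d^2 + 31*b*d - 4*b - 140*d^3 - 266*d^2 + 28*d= b^2*(2 - 10*d) + b*(90*d^2 + 12*d - 6) - 140*d^3 - 182*d^2 + 42*d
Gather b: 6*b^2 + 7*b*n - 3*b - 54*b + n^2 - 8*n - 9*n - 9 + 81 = 6*b^2 + b*(7*n - 57) + n^2 - 17*n + 72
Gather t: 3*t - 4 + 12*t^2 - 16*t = 12*t^2 - 13*t - 4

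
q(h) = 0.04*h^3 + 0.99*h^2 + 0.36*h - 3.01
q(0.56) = -2.49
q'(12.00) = 41.40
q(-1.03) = -2.37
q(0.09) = -2.97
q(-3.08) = 4.10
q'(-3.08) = -4.60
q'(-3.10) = -4.62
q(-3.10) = 4.20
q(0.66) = -2.33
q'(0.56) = 1.51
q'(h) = 0.12*h^2 + 1.98*h + 0.36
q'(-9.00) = -7.74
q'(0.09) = 0.54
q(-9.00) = 44.78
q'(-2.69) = -4.10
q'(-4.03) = -5.67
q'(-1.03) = -1.55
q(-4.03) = 9.00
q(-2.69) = 2.41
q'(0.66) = 1.72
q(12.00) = 212.99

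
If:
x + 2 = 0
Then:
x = -2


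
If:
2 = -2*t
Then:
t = -1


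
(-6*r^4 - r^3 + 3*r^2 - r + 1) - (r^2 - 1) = -6*r^4 - r^3 + 2*r^2 - r + 2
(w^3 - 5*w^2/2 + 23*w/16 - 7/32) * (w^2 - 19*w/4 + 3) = w^5 - 29*w^4/4 + 261*w^3/16 - 931*w^2/64 + 685*w/128 - 21/32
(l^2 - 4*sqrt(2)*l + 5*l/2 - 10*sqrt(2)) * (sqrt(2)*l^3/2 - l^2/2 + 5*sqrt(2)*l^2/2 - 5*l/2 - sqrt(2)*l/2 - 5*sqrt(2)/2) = sqrt(2)*l^5/2 - 9*l^4/2 + 15*sqrt(2)*l^4/4 - 135*l^3/4 + 31*sqrt(2)*l^3/4 - 209*l^2/4 + 45*sqrt(2)*l^2/4 + 75*sqrt(2)*l/4 + 30*l + 50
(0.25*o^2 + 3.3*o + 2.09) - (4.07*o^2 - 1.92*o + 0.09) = -3.82*o^2 + 5.22*o + 2.0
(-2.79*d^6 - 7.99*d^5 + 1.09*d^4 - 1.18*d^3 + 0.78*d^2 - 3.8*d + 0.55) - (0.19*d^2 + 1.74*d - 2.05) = -2.79*d^6 - 7.99*d^5 + 1.09*d^4 - 1.18*d^3 + 0.59*d^2 - 5.54*d + 2.6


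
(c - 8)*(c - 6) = c^2 - 14*c + 48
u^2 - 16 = (u - 4)*(u + 4)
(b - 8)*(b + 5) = b^2 - 3*b - 40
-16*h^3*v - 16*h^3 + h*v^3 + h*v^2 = (-4*h + v)*(4*h + v)*(h*v + h)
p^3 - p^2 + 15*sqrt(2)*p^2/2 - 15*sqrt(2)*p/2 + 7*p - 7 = (p - 1)*(p + sqrt(2)/2)*(p + 7*sqrt(2))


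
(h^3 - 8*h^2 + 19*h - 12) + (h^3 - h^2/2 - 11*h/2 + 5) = 2*h^3 - 17*h^2/2 + 27*h/2 - 7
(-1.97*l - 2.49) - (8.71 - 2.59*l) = 0.62*l - 11.2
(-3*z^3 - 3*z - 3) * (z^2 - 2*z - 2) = -3*z^5 + 6*z^4 + 3*z^3 + 3*z^2 + 12*z + 6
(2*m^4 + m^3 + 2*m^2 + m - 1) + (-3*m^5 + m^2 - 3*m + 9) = -3*m^5 + 2*m^4 + m^3 + 3*m^2 - 2*m + 8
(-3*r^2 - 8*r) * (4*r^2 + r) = -12*r^4 - 35*r^3 - 8*r^2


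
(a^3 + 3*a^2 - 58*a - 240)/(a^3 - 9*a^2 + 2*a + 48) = (a^2 + 11*a + 30)/(a^2 - a - 6)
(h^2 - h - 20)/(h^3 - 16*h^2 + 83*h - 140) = (h + 4)/(h^2 - 11*h + 28)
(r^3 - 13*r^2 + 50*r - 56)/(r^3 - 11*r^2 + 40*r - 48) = (r^2 - 9*r + 14)/(r^2 - 7*r + 12)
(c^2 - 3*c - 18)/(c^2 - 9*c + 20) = (c^2 - 3*c - 18)/(c^2 - 9*c + 20)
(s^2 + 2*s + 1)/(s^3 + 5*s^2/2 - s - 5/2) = 2*(s + 1)/(2*s^2 + 3*s - 5)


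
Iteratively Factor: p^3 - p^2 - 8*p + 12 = (p - 2)*(p^2 + p - 6) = (p - 2)^2*(p + 3)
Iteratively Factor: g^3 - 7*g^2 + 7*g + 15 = (g - 3)*(g^2 - 4*g - 5) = (g - 3)*(g + 1)*(g - 5)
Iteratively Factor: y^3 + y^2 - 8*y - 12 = (y + 2)*(y^2 - y - 6) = (y - 3)*(y + 2)*(y + 2)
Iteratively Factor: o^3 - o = (o + 1)*(o^2 - o) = o*(o + 1)*(o - 1)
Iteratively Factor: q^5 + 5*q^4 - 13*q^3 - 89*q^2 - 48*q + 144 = (q + 4)*(q^4 + q^3 - 17*q^2 - 21*q + 36) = (q - 4)*(q + 4)*(q^3 + 5*q^2 + 3*q - 9) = (q - 4)*(q + 3)*(q + 4)*(q^2 + 2*q - 3) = (q - 4)*(q + 3)^2*(q + 4)*(q - 1)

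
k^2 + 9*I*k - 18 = (k + 3*I)*(k + 6*I)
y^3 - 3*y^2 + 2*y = y*(y - 2)*(y - 1)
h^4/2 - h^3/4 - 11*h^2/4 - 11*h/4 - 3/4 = (h/2 + 1/2)*(h - 3)*(h + 1/2)*(h + 1)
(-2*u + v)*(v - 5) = -2*u*v + 10*u + v^2 - 5*v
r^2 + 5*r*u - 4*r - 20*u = (r - 4)*(r + 5*u)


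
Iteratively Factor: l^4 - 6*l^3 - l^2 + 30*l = (l + 2)*(l^3 - 8*l^2 + 15*l) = (l - 5)*(l + 2)*(l^2 - 3*l) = (l - 5)*(l - 3)*(l + 2)*(l)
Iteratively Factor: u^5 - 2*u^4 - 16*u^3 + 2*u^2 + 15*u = (u - 5)*(u^4 + 3*u^3 - u^2 - 3*u) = (u - 5)*(u - 1)*(u^3 + 4*u^2 + 3*u) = u*(u - 5)*(u - 1)*(u^2 + 4*u + 3) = u*(u - 5)*(u - 1)*(u + 3)*(u + 1)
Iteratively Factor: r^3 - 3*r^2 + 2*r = (r)*(r^2 - 3*r + 2) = r*(r - 2)*(r - 1)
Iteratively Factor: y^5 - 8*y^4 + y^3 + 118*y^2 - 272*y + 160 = (y + 4)*(y^4 - 12*y^3 + 49*y^2 - 78*y + 40) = (y - 5)*(y + 4)*(y^3 - 7*y^2 + 14*y - 8) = (y - 5)*(y - 4)*(y + 4)*(y^2 - 3*y + 2) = (y - 5)*(y - 4)*(y - 1)*(y + 4)*(y - 2)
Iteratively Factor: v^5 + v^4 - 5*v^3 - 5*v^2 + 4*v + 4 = (v - 1)*(v^4 + 2*v^3 - 3*v^2 - 8*v - 4) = (v - 1)*(v + 1)*(v^3 + v^2 - 4*v - 4) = (v - 1)*(v + 1)^2*(v^2 - 4) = (v - 2)*(v - 1)*(v + 1)^2*(v + 2)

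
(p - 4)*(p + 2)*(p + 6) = p^3 + 4*p^2 - 20*p - 48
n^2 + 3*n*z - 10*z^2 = (n - 2*z)*(n + 5*z)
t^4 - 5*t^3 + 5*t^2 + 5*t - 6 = (t - 3)*(t - 2)*(t - 1)*(t + 1)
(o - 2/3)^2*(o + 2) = o^3 + 2*o^2/3 - 20*o/9 + 8/9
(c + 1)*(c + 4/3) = c^2 + 7*c/3 + 4/3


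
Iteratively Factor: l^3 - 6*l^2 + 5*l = (l - 1)*(l^2 - 5*l) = (l - 5)*(l - 1)*(l)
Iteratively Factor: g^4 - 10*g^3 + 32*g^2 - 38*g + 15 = (g - 1)*(g^3 - 9*g^2 + 23*g - 15) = (g - 1)^2*(g^2 - 8*g + 15) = (g - 5)*(g - 1)^2*(g - 3)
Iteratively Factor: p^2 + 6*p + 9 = (p + 3)*(p + 3)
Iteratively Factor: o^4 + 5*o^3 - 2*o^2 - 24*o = (o + 4)*(o^3 + o^2 - 6*o) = (o - 2)*(o + 4)*(o^2 + 3*o) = (o - 2)*(o + 3)*(o + 4)*(o)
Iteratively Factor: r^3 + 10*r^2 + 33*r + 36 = (r + 3)*(r^2 + 7*r + 12) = (r + 3)^2*(r + 4)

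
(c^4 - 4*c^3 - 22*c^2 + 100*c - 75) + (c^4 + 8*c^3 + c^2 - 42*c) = 2*c^4 + 4*c^3 - 21*c^2 + 58*c - 75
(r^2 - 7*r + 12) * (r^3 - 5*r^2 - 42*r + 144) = r^5 - 12*r^4 + 5*r^3 + 378*r^2 - 1512*r + 1728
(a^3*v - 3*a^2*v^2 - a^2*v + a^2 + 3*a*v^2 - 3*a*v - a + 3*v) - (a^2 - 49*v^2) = a^3*v - 3*a^2*v^2 - a^2*v + 3*a*v^2 - 3*a*v - a + 49*v^2 + 3*v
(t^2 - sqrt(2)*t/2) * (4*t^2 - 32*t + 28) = 4*t^4 - 32*t^3 - 2*sqrt(2)*t^3 + 16*sqrt(2)*t^2 + 28*t^2 - 14*sqrt(2)*t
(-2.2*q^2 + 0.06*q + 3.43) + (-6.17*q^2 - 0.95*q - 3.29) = -8.37*q^2 - 0.89*q + 0.14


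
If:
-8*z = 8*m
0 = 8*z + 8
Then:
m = 1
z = -1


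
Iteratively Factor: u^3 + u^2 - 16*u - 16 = (u + 4)*(u^2 - 3*u - 4) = (u + 1)*(u + 4)*(u - 4)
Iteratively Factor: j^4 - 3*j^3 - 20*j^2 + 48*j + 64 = (j - 4)*(j^3 + j^2 - 16*j - 16) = (j - 4)*(j + 4)*(j^2 - 3*j - 4) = (j - 4)*(j + 1)*(j + 4)*(j - 4)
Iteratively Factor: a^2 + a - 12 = (a + 4)*(a - 3)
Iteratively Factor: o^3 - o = (o - 1)*(o^2 + o) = (o - 1)*(o + 1)*(o)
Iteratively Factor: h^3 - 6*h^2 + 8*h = (h)*(h^2 - 6*h + 8) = h*(h - 4)*(h - 2)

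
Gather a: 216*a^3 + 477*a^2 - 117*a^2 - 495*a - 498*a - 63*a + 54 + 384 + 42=216*a^3 + 360*a^2 - 1056*a + 480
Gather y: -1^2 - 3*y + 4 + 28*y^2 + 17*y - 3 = 28*y^2 + 14*y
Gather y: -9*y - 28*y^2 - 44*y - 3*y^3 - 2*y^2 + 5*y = -3*y^3 - 30*y^2 - 48*y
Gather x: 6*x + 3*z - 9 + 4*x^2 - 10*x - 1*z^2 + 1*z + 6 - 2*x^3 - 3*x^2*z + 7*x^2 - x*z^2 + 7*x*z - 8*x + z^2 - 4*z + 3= -2*x^3 + x^2*(11 - 3*z) + x*(-z^2 + 7*z - 12)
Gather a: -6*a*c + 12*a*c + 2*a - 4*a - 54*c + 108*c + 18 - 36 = a*(6*c - 2) + 54*c - 18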